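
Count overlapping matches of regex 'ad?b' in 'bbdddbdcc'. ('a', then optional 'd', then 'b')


Pattern: ad?b means 'a', then optional 'd', then 'b'.
Scanning 'bbdddbdcc' position-by-position:
  Pos 0: window 'bbd' -> no
  Pos 1: window 'bdd' -> no
  Pos 2: window 'ddd' -> no
  Pos 3: window 'ddb' -> no
  Pos 4: window 'dbd' -> no
  Pos 5: window 'bdc' -> no
  Pos 6: window 'dcc' -> no
  Pos 7: window 'cc' -> no
  Pos 8: window 'c' -> no
Total matches: 0

0


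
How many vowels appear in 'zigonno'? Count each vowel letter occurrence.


Scanning each character of 'zigonno':
  Position 1: 'z' -> consonant (running count: 0)
  Position 2: 'i' -> vowel (running count: 1)
  Position 3: 'g' -> consonant (running count: 1)
  Position 4: 'o' -> vowel (running count: 2)
  Position 5: 'n' -> consonant (running count: 2)
  Position 6: 'n' -> consonant (running count: 2)
  Position 7: 'o' -> vowel (running count: 3)
Total vowels: 3

3


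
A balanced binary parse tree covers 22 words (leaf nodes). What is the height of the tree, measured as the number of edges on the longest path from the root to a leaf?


In a balanced binary tree with n leaves the deepest leaf is ceil(log2(n)) edges below the root.
log2(22) = 4.4594
ceil(4.4594) = 5
height (edges) = 5

5


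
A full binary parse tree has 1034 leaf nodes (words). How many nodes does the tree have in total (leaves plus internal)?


Leaf nodes (terminals): 1034
Internal nodes = n - 1 = 1034 - 1 = 1033
Total = leaves + internal = 1034 + 1033 = 2067

2067


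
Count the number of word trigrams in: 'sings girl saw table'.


Word trigrams from [4] words:
  Trigram 1: (sings girl saw)
  Trigram 2: (girl saw table)
Total word trigrams: 4 - 2 = 2

2


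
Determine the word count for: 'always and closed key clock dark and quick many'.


Counting words by splitting on spaces:
  Word 1: 'always'
  Word 2: 'and'
  Word 3: 'closed'
  Word 4: 'key'
  Word 5: 'clock'
  Word 6: 'dark'
  Word 7: 'and'
  Word 8: 'quick'
  Word 9: 'many'
Total words: 9

9


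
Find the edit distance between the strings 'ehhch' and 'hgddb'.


Building DP table for s1='ehhch' (len 5) and s2='hgddb' (len 5):
       h  g  d  d  b
    0  1  2  3  4  5
  e 1  1  2  3  4  5
  h 2  1  2  3  4  5
  h 3  2  2  3  4  5
  c 4  3  3  3  4  5
  h 5  4  4  4  4  5
Edit distance = dp[5][5] = 5

5


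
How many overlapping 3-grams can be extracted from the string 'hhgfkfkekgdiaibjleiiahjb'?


String 'hhgfkfkekgdiaibjleiiahjb' has length L = 24.
Number of overlapping n-grams = L - n + 1
Substituting: 24 - 3 + 1 = 22

22


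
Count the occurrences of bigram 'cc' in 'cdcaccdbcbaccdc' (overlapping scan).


Scanning 'cdcaccdbcbaccdc' for bigram 'cc':
  Position 0: 'cd' -> no
  Position 1: 'dc' -> no
  Position 2: 'ca' -> no
  Position 3: 'ac' -> no
  Position 4: 'cc' -> MATCH
  Position 5: 'cd' -> no
  Position 6: 'db' -> no
  Position 7: 'bc' -> no
  Position 8: 'cb' -> no
  Position 9: 'ba' -> no
  Position 10: 'ac' -> no
  Position 11: 'cc' -> MATCH
  Position 12: 'cd' -> no
  Position 13: 'dc' -> no
Total matches: 2

2


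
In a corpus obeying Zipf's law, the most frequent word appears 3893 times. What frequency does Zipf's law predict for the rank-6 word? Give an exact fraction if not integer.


Zipf's law: freq(rank) = f1 / rank
f1 = 3893, rank = 6
freq = 3893 / 6
GCD(3893, 6) = 1
Simplified: 3893/6

3893/6


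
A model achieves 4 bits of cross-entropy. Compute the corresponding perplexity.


Perplexity formula: PP = 2^H
H = 4
PP = 2^4
Steps: 2^1 = 2, 2^2 = 4, 2^3 = 8, 2^4 = 16
PP = 16

16


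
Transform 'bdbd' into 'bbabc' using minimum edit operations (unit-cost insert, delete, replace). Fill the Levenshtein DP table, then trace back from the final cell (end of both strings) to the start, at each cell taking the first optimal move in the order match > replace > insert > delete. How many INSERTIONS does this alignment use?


Edit distance = 3. Backtracking from cell (4, 5) with preference match > replace > insert > delete,
then listing the resulting alignment 'bdbd' -> 'bbabc' left to right:
  Step 1: insert 'b' [insertion #1]
  Step 2: keep 'b'
  Step 3: replace d->a
  Step 4: keep 'b'
  Step 5: replace d->c
Total insertions: 1

1


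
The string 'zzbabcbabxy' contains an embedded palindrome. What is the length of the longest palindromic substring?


Scanning 'zzbabcbabxy' for palindromic substrings.
Substring at positions 2-8: 'babcbab'.
Check: reverse('babcbab') = 'babcbab' -> palindrome confirmed.
Neighbouring characters ('z' / 'x') break symmetry, so it cannot extend further.
No longer palindromic substring exists; longest length = 7

7


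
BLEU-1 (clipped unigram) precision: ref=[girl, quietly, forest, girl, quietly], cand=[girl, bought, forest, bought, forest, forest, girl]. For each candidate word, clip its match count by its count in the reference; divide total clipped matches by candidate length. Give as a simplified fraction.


Reference word counts: {'forest': 1, 'girl': 2, 'quietly': 2}
Checking each candidate word (with clipping):
  'girl' -> in reference (ref count 2, used 1/2) -> match (matches: 1)
  'bought' -> not in reference -> no match (matches: 1)
  'forest' -> in reference (ref count 1, used 1/1) -> match (matches: 2)
  'bought' -> not in reference -> no match (matches: 2)
  'forest' -> ref count 1 already used up (1/1) -> clipped, no match (matches: 2)
  'forest' -> ref count 1 already used up (1/1) -> clipped, no match (matches: 2)
  'girl' -> in reference (ref count 2, used 2/2) -> match (matches: 3)
Clipped matches: 3, Candidate length: 7
Precision = 3/7

3/7


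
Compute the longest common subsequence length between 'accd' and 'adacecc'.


DP table for LCS of 'accd' and 'adacecc':
       a  d  a  c  e  c  c
    0  0  0  0  0  0  0  0
  a 0  1  1  1  1  1  1  1
  c 0  1  1  1  2  2  2  2
  c 0  1  1  1  2  2  3  3
  d 0  1  2  2  2  2  3  3
LCS: 'acc'
LCS length = 3

3


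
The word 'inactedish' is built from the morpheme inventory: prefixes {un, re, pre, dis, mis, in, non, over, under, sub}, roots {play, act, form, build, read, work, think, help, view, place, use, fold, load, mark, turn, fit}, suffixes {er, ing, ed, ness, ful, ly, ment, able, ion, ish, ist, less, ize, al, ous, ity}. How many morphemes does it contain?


Segmenting 'inactedish' against the inventory:
  'in' -> prefix (morpheme 1)
  'act' -> root (morpheme 2)
  'ed' -> suffix (morpheme 3)
  'ish' -> suffix (morpheme 4)
Total morphemes: 4

4


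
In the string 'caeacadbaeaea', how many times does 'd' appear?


Scanning 'caeacadbaeaea' for 'd':
  Position 6: 'd' -> MATCH (count: 1)
Total occurrences of 'd': 1

1


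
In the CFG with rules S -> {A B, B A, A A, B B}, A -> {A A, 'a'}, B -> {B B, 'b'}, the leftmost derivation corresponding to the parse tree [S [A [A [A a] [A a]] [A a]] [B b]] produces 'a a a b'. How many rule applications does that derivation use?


Every bracketed nonterminal node [X ...] in the tree is produced by exactly one rule application.
Reading the tree off as a leftmost derivation:
  Step 1: S  =>  A B   (applied S -> A B)
  Step 2: A B  =>  A A B   (applied A -> A A)
  Step 3: A A B  =>  A A A B   (applied A -> A A)
  Step 4: A A A B  =>  a A A B   (applied A -> a)
  Step 5: a A A B  =>  a a A B   (applied A -> a)
  Step 6: a a A B  =>  a a a B   (applied A -> a)
  Step 7: a a a B  =>  a a a b   (applied B -> b)
Final yield: a a a b
Total rewrite steps: 7

7


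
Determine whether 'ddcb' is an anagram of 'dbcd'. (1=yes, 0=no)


Sort characters of 'ddcb': 'bcdd'
Sort characters of 'dbcd': 'bcdd'
Sorted forms match -> they ARE anagrams
Result: 1

1


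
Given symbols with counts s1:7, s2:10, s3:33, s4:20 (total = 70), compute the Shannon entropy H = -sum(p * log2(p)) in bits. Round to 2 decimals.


Computing entropy H = -sum(p_i * log2(p_i)):
  s1: p = 7/70 = 0.1000, -p*log2(p) = 0.3322
  s2: p = 10/70 = 0.1429, -p*log2(p) = 0.4011
  s3: p = 33/70 = 0.4714, -p*log2(p) = 0.5114
  s4: p = 20/70 = 0.2857, -p*log2(p) = 0.5164
H = sum of terms = 1.7611
Rounded to 2 decimals: 1.76

1.76


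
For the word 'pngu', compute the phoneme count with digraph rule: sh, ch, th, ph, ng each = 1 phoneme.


Parsing 'pngu' greedily, digraphs first:
  'p' -> consonant phoneme (phonemes so far: 1)
  'ng' -> digraph (1 consonant phoneme) (phonemes so far: 2)
  'u' -> vowel phoneme (phonemes so far: 3)
Total phonemes: 3

3


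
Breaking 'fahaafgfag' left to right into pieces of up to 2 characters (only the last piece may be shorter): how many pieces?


'fahaafgfag' has 10 characters.
Chunking with max size 2:
  Chunk 1: 'fa' (positions 0-1)
  Chunk 2: 'ha' (positions 2-3)
  Chunk 3: 'af' (positions 4-5)
  Chunk 4: 'gf' (positions 6-7)
  Chunk 5: 'ag' (positions 8-9)
Total chunks: ceil(10 / 2) = 5

5


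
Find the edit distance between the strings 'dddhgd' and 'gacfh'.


Building DP table for s1='dddhgd' (len 6) and s2='gacfh' (len 5):
       g  a  c  f  h
    0  1  2  3  4  5
  d 1  1  2  3  4  5
  d 2  2  2  3  4  5
  d 3  3  3  3  4  5
  h 4  4  4  4  4  4
  g 5  4  5  5  5  5
  d 6  5  5  6  6  6
Edit distance = dp[6][5] = 6

6


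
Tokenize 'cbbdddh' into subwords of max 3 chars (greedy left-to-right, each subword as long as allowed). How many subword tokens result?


'cbbdddh' has 7 characters.
Chunking with max size 3:
  Chunk 1: 'cbb' (positions 0-2)
  Chunk 2: 'ddd' (positions 3-5)
  Chunk 3: 'h' (positions 6-6)
Total chunks: ceil(7 / 3) = 3

3


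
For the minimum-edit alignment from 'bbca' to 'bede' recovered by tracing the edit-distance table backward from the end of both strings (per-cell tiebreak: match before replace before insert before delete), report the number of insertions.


Edit distance = 3. Backtracking from cell (4, 4) with preference match > replace > insert > delete,
then listing the resulting alignment 'bbca' -> 'bede' left to right:
  Step 1: keep 'b'
  Step 2: replace b->e
  Step 3: replace c->d
  Step 4: replace a->e
Total insertions: 0

0


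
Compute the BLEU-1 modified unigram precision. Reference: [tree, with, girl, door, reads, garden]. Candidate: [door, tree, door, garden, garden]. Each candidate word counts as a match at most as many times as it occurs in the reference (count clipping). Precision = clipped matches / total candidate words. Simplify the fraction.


Reference word counts: {'door': 1, 'garden': 1, 'girl': 1, 'reads': 1, 'tree': 1, 'with': 1}
Checking each candidate word (with clipping):
  'door' -> in reference (ref count 1, used 1/1) -> match (matches: 1)
  'tree' -> in reference (ref count 1, used 1/1) -> match (matches: 2)
  'door' -> ref count 1 already used up (1/1) -> clipped, no match (matches: 2)
  'garden' -> in reference (ref count 1, used 1/1) -> match (matches: 3)
  'garden' -> ref count 1 already used up (1/1) -> clipped, no match (matches: 3)
Clipped matches: 3, Candidate length: 5
Precision = 3/5

3/5


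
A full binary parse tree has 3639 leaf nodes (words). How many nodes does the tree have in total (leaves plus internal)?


Leaf nodes (terminals): 3639
Internal nodes = n - 1 = 3639 - 1 = 3638
Total = leaves + internal = 3639 + 3638 = 7277

7277


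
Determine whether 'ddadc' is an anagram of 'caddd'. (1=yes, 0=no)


Sort characters of 'ddadc': 'acddd'
Sort characters of 'caddd': 'acddd'
Sorted forms match -> they ARE anagrams
Result: 1

1


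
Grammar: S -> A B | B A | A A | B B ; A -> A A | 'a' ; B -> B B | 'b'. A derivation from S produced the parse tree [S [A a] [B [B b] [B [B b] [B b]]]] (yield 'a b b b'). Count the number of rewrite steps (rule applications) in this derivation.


Every bracketed nonterminal node [X ...] in the tree is produced by exactly one rule application.
Reading the tree off as a leftmost derivation:
  Step 1: S  =>  A B   (applied S -> A B)
  Step 2: A B  =>  a B   (applied A -> a)
  Step 3: a B  =>  a B B   (applied B -> B B)
  Step 4: a B B  =>  a b B   (applied B -> b)
  Step 5: a b B  =>  a b B B   (applied B -> B B)
  Step 6: a b B B  =>  a b b B   (applied B -> b)
  Step 7: a b b B  =>  a b b b   (applied B -> b)
Final yield: a b b b
Total rewrite steps: 7

7


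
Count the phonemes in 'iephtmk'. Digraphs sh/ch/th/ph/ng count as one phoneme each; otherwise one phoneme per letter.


Parsing 'iephtmk' greedily, digraphs first:
  'i' -> vowel phoneme (phonemes so far: 1)
  'e' -> vowel phoneme (phonemes so far: 2)
  'ph' -> digraph (1 consonant phoneme) (phonemes so far: 3)
  't' -> consonant phoneme (phonemes so far: 4)
  'm' -> consonant phoneme (phonemes so far: 5)
  'k' -> consonant phoneme (phonemes so far: 6)
Total phonemes: 6

6


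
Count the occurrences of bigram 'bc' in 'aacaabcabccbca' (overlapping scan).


Scanning 'aacaabcabccbca' for bigram 'bc':
  Position 0: 'aa' -> no
  Position 1: 'ac' -> no
  Position 2: 'ca' -> no
  Position 3: 'aa' -> no
  Position 4: 'ab' -> no
  Position 5: 'bc' -> MATCH
  Position 6: 'ca' -> no
  Position 7: 'ab' -> no
  Position 8: 'bc' -> MATCH
  Position 9: 'cc' -> no
  Position 10: 'cb' -> no
  Position 11: 'bc' -> MATCH
  Position 12: 'ca' -> no
Total matches: 3

3


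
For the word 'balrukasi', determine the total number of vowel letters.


Scanning each character of 'balrukasi':
  Position 1: 'b' -> consonant (running count: 0)
  Position 2: 'a' -> vowel (running count: 1)
  Position 3: 'l' -> consonant (running count: 1)
  Position 4: 'r' -> consonant (running count: 1)
  Position 5: 'u' -> vowel (running count: 2)
  Position 6: 'k' -> consonant (running count: 2)
  Position 7: 'a' -> vowel (running count: 3)
  Position 8: 's' -> consonant (running count: 3)
  Position 9: 'i' -> vowel (running count: 4)
Total vowels: 4

4


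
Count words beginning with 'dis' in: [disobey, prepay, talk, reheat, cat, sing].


Checking each word for prefix 'dis':
  'disobey' -> YES, starts with 'dis' (count: 1)
  'prepay' -> no (count: 1)
  'talk' -> no (count: 1)
  'reheat' -> no (count: 1)
  'cat' -> no (count: 1)
  'sing' -> no (count: 1)
Total with prefix 'dis': 1

1


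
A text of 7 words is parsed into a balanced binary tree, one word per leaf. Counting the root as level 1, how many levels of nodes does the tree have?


In a balanced binary tree with n leaves the deepest leaf is ceil(log2(n)) edges below the root,
so counting node levels inclusive of root and leaves gives ceil(log2(n)) + 1 levels.
log2(7) = 2.8074
ceil(2.8074) = 3
levels = 3 + 1 = 4

4


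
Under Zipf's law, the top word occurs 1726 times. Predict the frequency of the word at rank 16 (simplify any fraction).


Zipf's law: freq(rank) = f1 / rank
f1 = 1726, rank = 16
freq = 1726 / 16
GCD(1726, 16) = 2
Simplified: 863/8

863/8


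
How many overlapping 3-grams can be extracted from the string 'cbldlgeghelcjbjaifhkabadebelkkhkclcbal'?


String 'cbldlgeghelcjbjaifhkabadebelkkhkclcbal' has length L = 38.
Number of overlapping n-grams = L - n + 1
Substituting: 38 - 3 + 1 = 36

36


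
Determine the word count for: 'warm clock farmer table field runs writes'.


Counting words by splitting on spaces:
  Word 1: 'warm'
  Word 2: 'clock'
  Word 3: 'farmer'
  Word 4: 'table'
  Word 5: 'field'
  Word 6: 'runs'
  Word 7: 'writes'
Total words: 7

7


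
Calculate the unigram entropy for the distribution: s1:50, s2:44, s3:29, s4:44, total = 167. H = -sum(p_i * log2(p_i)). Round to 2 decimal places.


Computing entropy H = -sum(p_i * log2(p_i)):
  s1: p = 50/167 = 0.2994, -p*log2(p) = 0.5209
  s2: p = 44/167 = 0.2635, -p*log2(p) = 0.5070
  s3: p = 29/167 = 0.1737, -p*log2(p) = 0.4386
  s4: p = 44/167 = 0.2635, -p*log2(p) = 0.5070
H = sum of terms = 1.9735
Rounded to 2 decimals: 1.97

1.97


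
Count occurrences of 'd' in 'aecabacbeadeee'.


Scanning 'aecabacbeadeee' for 'd':
  Position 10: 'd' -> MATCH (count: 1)
Total occurrences of 'd': 1

1


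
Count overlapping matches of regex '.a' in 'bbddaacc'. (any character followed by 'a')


Pattern: .a means any character followed by 'a'.
Scanning 'bbddaacc' position-by-position:
  Pos 0: window 'bb' -> no
  Pos 1: window 'bd' -> no
  Pos 2: window 'dd' -> no
  Pos 3: window 'da' -> MATCH
  Pos 4: window 'aa' -> MATCH
  Pos 5: window 'ac' -> no
  Pos 6: window 'cc' -> no
  Pos 7: window 'c' -> no
Total matches: 2

2


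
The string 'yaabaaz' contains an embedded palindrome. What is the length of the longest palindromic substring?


Scanning 'yaabaaz' for palindromic substrings.
Substring at positions 1-5: 'aabaa'.
Check: reverse('aabaa') = 'aabaa' -> palindrome confirmed.
Neighbouring characters ('y' / 'z') break symmetry, so it cannot extend further.
No longer palindromic substring exists; longest length = 5

5


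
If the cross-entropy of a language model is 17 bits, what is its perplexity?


Perplexity formula: PP = 2^H
H = 17
PP = 2^17
PP = 2^17 = 131072

131072


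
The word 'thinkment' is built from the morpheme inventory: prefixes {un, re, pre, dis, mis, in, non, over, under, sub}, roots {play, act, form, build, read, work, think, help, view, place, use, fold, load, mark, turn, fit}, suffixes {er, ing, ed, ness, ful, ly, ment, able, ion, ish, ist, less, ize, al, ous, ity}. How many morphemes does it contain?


Segmenting 'thinkment' against the inventory:
  'think' -> root (morpheme 1)
  'ment' -> suffix (morpheme 2)
Total morphemes: 2

2


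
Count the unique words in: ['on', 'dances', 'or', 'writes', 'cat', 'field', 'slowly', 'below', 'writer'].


Listing all tokens and tracking unique types:
  Token 1: 'on' -> NEW (unique so far: 1)
  Token 2: 'dances' -> NEW (unique so far: 2)
  Token 3: 'or' -> NEW (unique so far: 3)
  Token 4: 'writes' -> NEW (unique so far: 4)
  Token 5: 'cat' -> NEW (unique so far: 5)
  Token 6: 'field' -> NEW (unique so far: 6)
  Token 7: 'slowly' -> NEW (unique so far: 7)
  Token 8: 'below' -> NEW (unique so far: 8)
  Token 9: 'writer' -> NEW (unique so far: 9)
Unique types: ('below', 'cat', 'dances', 'field', 'on', 'or', 'slowly', 'writer', 'writes')
Vocabulary size: 9

9


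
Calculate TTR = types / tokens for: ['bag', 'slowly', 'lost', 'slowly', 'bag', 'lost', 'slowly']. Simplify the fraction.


Tokens: 7
Unique types: ('bag', 'lost', 'slowly') = 3
TTR = 3/7
Already in lowest terms.

3/7


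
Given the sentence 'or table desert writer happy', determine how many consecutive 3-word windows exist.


Word trigrams from [5] words:
  Trigram 1: (or table desert)
  Trigram 2: (table desert writer)
  Trigram 3: (desert writer happy)
Total word trigrams: 5 - 2 = 3

3


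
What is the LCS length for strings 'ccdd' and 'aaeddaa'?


DP table for LCS of 'ccdd' and 'aaeddaa':
       a  a  e  d  d  a  a
    0  0  0  0  0  0  0  0
  c 0  0  0  0  0  0  0  0
  c 0  0  0  0  0  0  0  0
  d 0  0  0  0  1  1  1  1
  d 0  0  0  0  1  2  2  2
LCS: 'dd'
LCS length = 2

2


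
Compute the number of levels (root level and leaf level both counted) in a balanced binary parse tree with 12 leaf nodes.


In a balanced binary tree with n leaves the deepest leaf is ceil(log2(n)) edges below the root,
so counting node levels inclusive of root and leaves gives ceil(log2(n)) + 1 levels.
log2(12) = 3.5850
ceil(3.5850) = 4
levels = 4 + 1 = 5

5


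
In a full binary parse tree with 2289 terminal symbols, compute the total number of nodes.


Leaf nodes (terminals): 2289
Internal nodes = n - 1 = 2289 - 1 = 2288
Total = leaves + internal = 2289 + 2288 = 4577

4577


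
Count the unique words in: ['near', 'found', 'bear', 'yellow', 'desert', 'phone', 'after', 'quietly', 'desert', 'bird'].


Listing all tokens and tracking unique types:
  Token 1: 'near' -> NEW (unique so far: 1)
  Token 2: 'found' -> NEW (unique so far: 2)
  Token 3: 'bear' -> NEW (unique so far: 3)
  Token 4: 'yellow' -> NEW (unique so far: 4)
  Token 5: 'desert' -> NEW (unique so far: 5)
  Token 6: 'phone' -> NEW (unique so far: 6)
  Token 7: 'after' -> NEW (unique so far: 7)
  Token 8: 'quietly' -> NEW (unique so far: 8)
  Token 9: 'desert' -> duplicate (unique so far: 8)
  Token 10: 'bird' -> NEW (unique so far: 9)
Unique types: ('after', 'bear', 'bird', 'desert', 'found', 'near', 'phone', 'quietly', 'yellow')
Vocabulary size: 9

9


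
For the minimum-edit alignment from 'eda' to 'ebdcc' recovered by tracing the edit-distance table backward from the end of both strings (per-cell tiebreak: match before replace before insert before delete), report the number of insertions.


Edit distance = 3. Backtracking from cell (3, 5) with preference match > replace > insert > delete,
then listing the resulting alignment 'eda' -> 'ebdcc' left to right:
  Step 1: keep 'e'
  Step 2: insert 'b' [insertion #1]
  Step 3: keep 'd'
  Step 4: insert 'c' [insertion #2]
  Step 5: replace a->c
Total insertions: 2

2


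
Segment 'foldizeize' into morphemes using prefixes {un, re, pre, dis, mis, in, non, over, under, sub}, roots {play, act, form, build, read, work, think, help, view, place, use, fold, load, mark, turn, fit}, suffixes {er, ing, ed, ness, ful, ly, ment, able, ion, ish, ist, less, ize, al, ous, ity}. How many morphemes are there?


Segmenting 'foldizeize' against the inventory:
  'fold' -> root (morpheme 1)
  'ize' -> suffix (morpheme 2)
  'ize' -> suffix (morpheme 3)
Total morphemes: 3

3


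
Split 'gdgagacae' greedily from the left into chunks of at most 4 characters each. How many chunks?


'gdgagacae' has 9 characters.
Chunking with max size 4:
  Chunk 1: 'gdga' (positions 0-3)
  Chunk 2: 'gaca' (positions 4-7)
  Chunk 3: 'e' (positions 8-8)
Total chunks: ceil(9 / 4) = 3

3


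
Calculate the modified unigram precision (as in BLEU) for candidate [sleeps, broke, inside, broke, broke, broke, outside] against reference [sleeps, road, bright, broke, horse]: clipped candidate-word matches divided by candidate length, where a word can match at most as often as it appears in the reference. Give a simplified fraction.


Reference word counts: {'bright': 1, 'broke': 1, 'horse': 1, 'road': 1, 'sleeps': 1}
Checking each candidate word (with clipping):
  'sleeps' -> in reference (ref count 1, used 1/1) -> match (matches: 1)
  'broke' -> in reference (ref count 1, used 1/1) -> match (matches: 2)
  'inside' -> not in reference -> no match (matches: 2)
  'broke' -> ref count 1 already used up (1/1) -> clipped, no match (matches: 2)
  'broke' -> ref count 1 already used up (1/1) -> clipped, no match (matches: 2)
  'broke' -> ref count 1 already used up (1/1) -> clipped, no match (matches: 2)
  'outside' -> not in reference -> no match (matches: 2)
Clipped matches: 2, Candidate length: 7
Precision = 2/7

2/7


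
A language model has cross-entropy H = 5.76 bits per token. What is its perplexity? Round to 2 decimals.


Perplexity formula: PP = 2^H
H = 5.76
PP = 2^5.76
Decompose: 2^5.76 = 2^5 * 2^0.76
2^5 = 32, 2^0.76 ~ 1.6934906
PP ~ 32 * 1.6934906 = 54.1916992
Rounded to 2 decimals: 54.19

54.19


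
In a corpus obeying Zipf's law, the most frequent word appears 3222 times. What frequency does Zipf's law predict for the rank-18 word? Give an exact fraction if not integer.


Zipf's law: freq(rank) = f1 / rank
f1 = 3222, rank = 18
freq = 3222 / 18
= 179

179


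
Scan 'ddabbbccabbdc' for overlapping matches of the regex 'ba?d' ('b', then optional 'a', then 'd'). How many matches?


Pattern: ba?d means 'b', then optional 'a', then 'd'.
Scanning 'ddabbbccabbdc' position-by-position:
  Pos 0: window 'dda' -> no
  Pos 1: window 'dab' -> no
  Pos 2: window 'abb' -> no
  Pos 3: window 'bbb' -> no
  Pos 4: window 'bbc' -> no
  Pos 5: window 'bcc' -> no
  Pos 6: window 'cca' -> no
  Pos 7: window 'cab' -> no
  Pos 8: window 'abb' -> no
  Pos 9: window 'bbd' -> no
  Pos 10: window 'bdc' -> MATCH
  Pos 11: window 'dc' -> no
  Pos 12: window 'c' -> no
Total matches: 1

1


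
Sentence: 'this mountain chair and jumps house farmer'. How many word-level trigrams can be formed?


Word trigrams from [7] words:
  Trigram 1: (this mountain chair)
  Trigram 2: (mountain chair and)
  Trigram 3: (chair and jumps)
  Trigram 4: (and jumps house)
  Trigram 5: (jumps house farmer)
Total word trigrams: 7 - 2 = 5

5


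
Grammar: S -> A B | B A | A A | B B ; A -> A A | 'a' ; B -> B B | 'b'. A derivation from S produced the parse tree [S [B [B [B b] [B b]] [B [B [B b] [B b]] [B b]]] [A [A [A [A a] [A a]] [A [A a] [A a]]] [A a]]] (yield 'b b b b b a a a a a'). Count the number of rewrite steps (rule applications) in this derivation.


Every bracketed nonterminal node [X ...] in the tree is produced by exactly one rule application.
Reading the tree off as a leftmost derivation:
  Step 1: S  =>  B A   (applied S -> B A)
  Step 2: B A  =>  B B A   (applied B -> B B)
  Step 3: B B A  =>  B B B A   (applied B -> B B)
  Step 4: B B B A  =>  b B B A   (applied B -> b)
  Step 5: b B B A  =>  b b B A   (applied B -> b)
  Step 6: b b B A  =>  b b B B A   (applied B -> B B)
  Step 7: b b B B A  =>  b b B B B A   (applied B -> B B)
  Step 8: b b B B B A  =>  b b b B B A   (applied B -> b)
  Step 9: b b b B B A  =>  b b b b B A   (applied B -> b)
  Step 10: b b b b B A  =>  b b b b b A   (applied B -> b)
  Step 11: b b b b b A  =>  b b b b b A A   (applied A -> A A)
  Step 12: b b b b b A A  =>  b b b b b A A A   (applied A -> A A)
  Step 13: b b b b b A A A  =>  b b b b b A A A A   (applied A -> A A)
  Step 14: b b b b b A A A A  =>  b b b b b a A A A   (applied A -> a)
  Step 15: b b b b b a A A A  =>  b b b b b a a A A   (applied A -> a)
  Step 16: b b b b b a a A A  =>  b b b b b a a A A A   (applied A -> A A)
  Step 17: b b b b b a a A A A  =>  b b b b b a a a A A   (applied A -> a)
  Step 18: b b b b b a a a A A  =>  b b b b b a a a a A   (applied A -> a)
  Step 19: b b b b b a a a a A  =>  b b b b b a a a a a   (applied A -> a)
Final yield: b b b b b a a a a a
Total rewrite steps: 19

19


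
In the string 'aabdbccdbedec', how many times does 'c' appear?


Scanning 'aabdbccdbedec' for 'c':
  Position 5: 'c' -> MATCH (count: 1)
  Position 6: 'c' -> MATCH (count: 2)
  Position 12: 'c' -> MATCH (count: 3)
Total occurrences of 'c': 3

3


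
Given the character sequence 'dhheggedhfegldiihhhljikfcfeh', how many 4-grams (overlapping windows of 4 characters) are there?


String 'dhheggedhfegldiihhhljikfcfeh' has length L = 28.
Number of overlapping n-grams = L - n + 1
Substituting: 28 - 4 + 1 = 25

25


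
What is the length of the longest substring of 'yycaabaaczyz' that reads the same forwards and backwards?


Scanning 'yycaabaaczyz' for palindromic substrings.
Substring at positions 2-8: 'caabaac'.
Check: reverse('caabaac') = 'caabaac' -> palindrome confirmed.
Neighbouring characters ('y' / 'z') break symmetry, so it cannot extend further.
No longer palindromic substring exists; longest length = 7

7


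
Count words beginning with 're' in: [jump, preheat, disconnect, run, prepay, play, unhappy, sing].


Checking each word for prefix 're':
  'jump' -> no (count: 0)
  'preheat' -> no (count: 0)
  'disconnect' -> no (count: 0)
  'run' -> no (count: 0)
  'prepay' -> no (count: 0)
  'play' -> no (count: 0)
  'unhappy' -> no (count: 0)
  'sing' -> no (count: 0)
Total with prefix 're': 0

0


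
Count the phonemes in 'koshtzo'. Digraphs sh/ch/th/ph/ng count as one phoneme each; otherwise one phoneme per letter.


Parsing 'koshtzo' greedily, digraphs first:
  'k' -> consonant phoneme (phonemes so far: 1)
  'o' -> vowel phoneme (phonemes so far: 2)
  'sh' -> digraph (1 consonant phoneme) (phonemes so far: 3)
  't' -> consonant phoneme (phonemes so far: 4)
  'z' -> consonant phoneme (phonemes so far: 5)
  'o' -> vowel phoneme (phonemes so far: 6)
Total phonemes: 6

6


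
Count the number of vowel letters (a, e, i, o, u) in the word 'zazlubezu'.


Scanning each character of 'zazlubezu':
  Position 1: 'z' -> consonant (running count: 0)
  Position 2: 'a' -> vowel (running count: 1)
  Position 3: 'z' -> consonant (running count: 1)
  Position 4: 'l' -> consonant (running count: 1)
  Position 5: 'u' -> vowel (running count: 2)
  Position 6: 'b' -> consonant (running count: 2)
  Position 7: 'e' -> vowel (running count: 3)
  Position 8: 'z' -> consonant (running count: 3)
  Position 9: 'u' -> vowel (running count: 4)
Total vowels: 4

4


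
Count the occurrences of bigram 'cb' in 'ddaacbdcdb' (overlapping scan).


Scanning 'ddaacbdcdb' for bigram 'cb':
  Position 0: 'dd' -> no
  Position 1: 'da' -> no
  Position 2: 'aa' -> no
  Position 3: 'ac' -> no
  Position 4: 'cb' -> MATCH
  Position 5: 'bd' -> no
  Position 6: 'dc' -> no
  Position 7: 'cd' -> no
  Position 8: 'db' -> no
Total matches: 1

1


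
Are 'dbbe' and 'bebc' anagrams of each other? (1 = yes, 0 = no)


Sort characters of 'dbbe': 'bbde'
Sort characters of 'bebc': 'bbce'
Sorted forms differ -> they are NOT anagrams
Result: 0

0


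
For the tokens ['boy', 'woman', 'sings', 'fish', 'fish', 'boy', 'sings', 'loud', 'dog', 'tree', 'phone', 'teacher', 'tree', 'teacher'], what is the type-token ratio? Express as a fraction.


Tokens: 14
Unique types: ('boy', 'dog', 'fish', 'loud', 'phone', 'sings', 'teacher', 'tree', 'woman') = 9
TTR = 9/14
Already in lowest terms.

9/14


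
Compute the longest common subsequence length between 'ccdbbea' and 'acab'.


DP table for LCS of 'ccdbbea' and 'acab':
       a  c  a  b
    0  0  0  0  0
  c 0  0  1  1  1
  c 0  0  1  1  1
  d 0  0  1  1  1
  b 0  0  1  1  2
  b 0  0  1  1  2
  e 0  0  1  1  2
  a 0  1  1  2  2
LCS: 'cb'
LCS length = 2

2


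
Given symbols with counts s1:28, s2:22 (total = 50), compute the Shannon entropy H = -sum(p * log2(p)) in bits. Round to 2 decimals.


Computing entropy H = -sum(p_i * log2(p_i)):
  s1: p = 28/50 = 0.5600, -p*log2(p) = 0.4684
  s2: p = 22/50 = 0.4400, -p*log2(p) = 0.5211
H = sum of terms = 0.9895
Rounded to 2 decimals: 0.99

0.99


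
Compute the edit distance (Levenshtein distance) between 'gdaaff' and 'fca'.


Building DP table for s1='gdaaff' (len 6) and s2='fca' (len 3):
       f  c  a
    0  1  2  3
  g 1  1  2  3
  d 2  2  2  3
  a 3  3  3  2
  a 4  4  4  3
  f 5  4  5  4
  f 6  5  5  5
Edit distance = dp[6][3] = 5

5


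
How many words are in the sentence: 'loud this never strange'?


Counting words by splitting on spaces:
  Word 1: 'loud'
  Word 2: 'this'
  Word 3: 'never'
  Word 4: 'strange'
Total words: 4

4


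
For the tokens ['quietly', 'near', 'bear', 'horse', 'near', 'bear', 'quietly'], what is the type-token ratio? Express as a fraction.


Tokens: 7
Unique types: ('bear', 'horse', 'near', 'quietly') = 4
TTR = 4/7
Already in lowest terms.

4/7


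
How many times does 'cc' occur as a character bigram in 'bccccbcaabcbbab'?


Scanning 'bccccbcaabcbbab' for bigram 'cc':
  Position 0: 'bc' -> no
  Position 1: 'cc' -> MATCH
  Position 2: 'cc' -> MATCH
  Position 3: 'cc' -> MATCH
  Position 4: 'cb' -> no
  Position 5: 'bc' -> no
  Position 6: 'ca' -> no
  Position 7: 'aa' -> no
  Position 8: 'ab' -> no
  Position 9: 'bc' -> no
  Position 10: 'cb' -> no
  Position 11: 'bb' -> no
  Position 12: 'ba' -> no
  Position 13: 'ab' -> no
Total matches: 3

3


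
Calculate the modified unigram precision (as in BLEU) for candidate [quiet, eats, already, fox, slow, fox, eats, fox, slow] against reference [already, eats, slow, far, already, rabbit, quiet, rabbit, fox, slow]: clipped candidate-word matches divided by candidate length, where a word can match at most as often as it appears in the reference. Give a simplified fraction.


Reference word counts: {'already': 2, 'eats': 1, 'far': 1, 'fox': 1, 'quiet': 1, 'rabbit': 2, 'slow': 2}
Checking each candidate word (with clipping):
  'quiet' -> in reference (ref count 1, used 1/1) -> match (matches: 1)
  'eats' -> in reference (ref count 1, used 1/1) -> match (matches: 2)
  'already' -> in reference (ref count 2, used 1/2) -> match (matches: 3)
  'fox' -> in reference (ref count 1, used 1/1) -> match (matches: 4)
  'slow' -> in reference (ref count 2, used 1/2) -> match (matches: 5)
  'fox' -> ref count 1 already used up (1/1) -> clipped, no match (matches: 5)
  'eats' -> ref count 1 already used up (1/1) -> clipped, no match (matches: 5)
  'fox' -> ref count 1 already used up (1/1) -> clipped, no match (matches: 5)
  'slow' -> in reference (ref count 2, used 2/2) -> match (matches: 6)
Clipped matches: 6, Candidate length: 9
Precision = 6/9 = 2/3

2/3


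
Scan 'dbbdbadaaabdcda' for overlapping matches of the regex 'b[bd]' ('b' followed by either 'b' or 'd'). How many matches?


Pattern: b[bd] means 'b' followed by either 'b' or 'd'.
Scanning 'dbbdbadaaabdcda' position-by-position:
  Pos 0: window 'db' -> no
  Pos 1: window 'bb' -> MATCH
  Pos 2: window 'bd' -> MATCH
  Pos 3: window 'db' -> no
  Pos 4: window 'ba' -> no
  Pos 5: window 'ad' -> no
  Pos 6: window 'da' -> no
  Pos 7: window 'aa' -> no
  Pos 8: window 'aa' -> no
  Pos 9: window 'ab' -> no
  Pos 10: window 'bd' -> MATCH
  Pos 11: window 'dc' -> no
  Pos 12: window 'cd' -> no
  Pos 13: window 'da' -> no
  Pos 14: window 'a' -> no
Total matches: 3

3


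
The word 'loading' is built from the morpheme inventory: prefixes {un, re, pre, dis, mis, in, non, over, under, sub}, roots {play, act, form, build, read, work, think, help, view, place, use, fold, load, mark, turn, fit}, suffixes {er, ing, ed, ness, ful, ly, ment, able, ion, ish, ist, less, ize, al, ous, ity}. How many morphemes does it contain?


Segmenting 'loading' against the inventory:
  'load' -> root (morpheme 1)
  'ing' -> suffix (morpheme 2)
Total morphemes: 2

2


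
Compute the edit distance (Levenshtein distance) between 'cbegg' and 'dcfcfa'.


Building DP table for s1='cbegg' (len 5) and s2='dcfcfa' (len 6):
       d  c  f  c  f  a
    0  1  2  3  4  5  6
  c 1  1  1  2  3  4  5
  b 2  2  2  2  3  4  5
  e 3  3  3  3  3  4  5
  g 4  4  4  4  4  4  5
  g 5  5  5  5  5  5  5
Edit distance = dp[5][6] = 5

5


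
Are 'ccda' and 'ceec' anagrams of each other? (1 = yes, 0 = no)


Sort characters of 'ccda': 'accd'
Sort characters of 'ceec': 'ccee'
Sorted forms differ -> they are NOT anagrams
Result: 0

0


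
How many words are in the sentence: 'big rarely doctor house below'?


Counting words by splitting on spaces:
  Word 1: 'big'
  Word 2: 'rarely'
  Word 3: 'doctor'
  Word 4: 'house'
  Word 5: 'below'
Total words: 5

5


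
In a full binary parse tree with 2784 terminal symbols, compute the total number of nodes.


Leaf nodes (terminals): 2784
Internal nodes = n - 1 = 2784 - 1 = 2783
Total = leaves + internal = 2784 + 2783 = 5567

5567


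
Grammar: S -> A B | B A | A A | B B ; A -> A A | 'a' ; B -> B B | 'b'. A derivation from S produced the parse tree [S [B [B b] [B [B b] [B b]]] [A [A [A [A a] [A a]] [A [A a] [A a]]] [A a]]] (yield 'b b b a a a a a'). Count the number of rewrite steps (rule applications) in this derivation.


Every bracketed nonterminal node [X ...] in the tree is produced by exactly one rule application.
Reading the tree off as a leftmost derivation:
  Step 1: S  =>  B A   (applied S -> B A)
  Step 2: B A  =>  B B A   (applied B -> B B)
  Step 3: B B A  =>  b B A   (applied B -> b)
  Step 4: b B A  =>  b B B A   (applied B -> B B)
  Step 5: b B B A  =>  b b B A   (applied B -> b)
  Step 6: b b B A  =>  b b b A   (applied B -> b)
  Step 7: b b b A  =>  b b b A A   (applied A -> A A)
  Step 8: b b b A A  =>  b b b A A A   (applied A -> A A)
  Step 9: b b b A A A  =>  b b b A A A A   (applied A -> A A)
  Step 10: b b b A A A A  =>  b b b a A A A   (applied A -> a)
  Step 11: b b b a A A A  =>  b b b a a A A   (applied A -> a)
  Step 12: b b b a a A A  =>  b b b a a A A A   (applied A -> A A)
  Step 13: b b b a a A A A  =>  b b b a a a A A   (applied A -> a)
  Step 14: b b b a a a A A  =>  b b b a a a a A   (applied A -> a)
  Step 15: b b b a a a a A  =>  b b b a a a a a   (applied A -> a)
Final yield: b b b a a a a a
Total rewrite steps: 15

15


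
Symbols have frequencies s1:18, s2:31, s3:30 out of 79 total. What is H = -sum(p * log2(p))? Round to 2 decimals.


Computing entropy H = -sum(p_i * log2(p_i)):
  s1: p = 18/79 = 0.2278, -p*log2(p) = 0.4862
  s2: p = 31/79 = 0.3924, -p*log2(p) = 0.5296
  s3: p = 30/79 = 0.3797, -p*log2(p) = 0.5305
H = sum of terms = 1.5463
Rounded to 2 decimals: 1.55

1.55


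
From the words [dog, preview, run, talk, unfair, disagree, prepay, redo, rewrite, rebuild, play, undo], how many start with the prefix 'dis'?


Checking each word for prefix 'dis':
  'dog' -> no (count: 0)
  'preview' -> no (count: 0)
  'run' -> no (count: 0)
  'talk' -> no (count: 0)
  'unfair' -> no (count: 0)
  'disagree' -> YES, starts with 'dis' (count: 1)
  'prepay' -> no (count: 1)
  'redo' -> no (count: 1)
  'rewrite' -> no (count: 1)
  'rebuild' -> no (count: 1)
  'play' -> no (count: 1)
  'undo' -> no (count: 1)
Total with prefix 'dis': 1

1


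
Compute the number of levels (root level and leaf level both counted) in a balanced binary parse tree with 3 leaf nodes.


In a balanced binary tree with n leaves the deepest leaf is ceil(log2(n)) edges below the root,
so counting node levels inclusive of root and leaves gives ceil(log2(n)) + 1 levels.
log2(3) = 1.5850
ceil(1.5850) = 2
levels = 2 + 1 = 3

3


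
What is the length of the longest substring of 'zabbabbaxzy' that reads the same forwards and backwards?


Scanning 'zabbabbaxzy' for palindromic substrings.
Substring at positions 1-7: 'abbabba'.
Check: reverse('abbabba') = 'abbabba' -> palindrome confirmed.
Neighbouring characters ('z' / 'x') break symmetry, so it cannot extend further.
No longer palindromic substring exists; longest length = 7

7


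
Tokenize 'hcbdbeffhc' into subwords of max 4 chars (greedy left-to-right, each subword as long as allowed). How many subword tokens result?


'hcbdbeffhc' has 10 characters.
Chunking with max size 4:
  Chunk 1: 'hcbd' (positions 0-3)
  Chunk 2: 'beff' (positions 4-7)
  Chunk 3: 'hc' (positions 8-9)
Total chunks: ceil(10 / 4) = 3

3


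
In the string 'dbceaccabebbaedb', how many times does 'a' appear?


Scanning 'dbceaccabebbaedb' for 'a':
  Position 4: 'a' -> MATCH (count: 1)
  Position 7: 'a' -> MATCH (count: 2)
  Position 12: 'a' -> MATCH (count: 3)
Total occurrences of 'a': 3

3


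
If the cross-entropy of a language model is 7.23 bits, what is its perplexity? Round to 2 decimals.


Perplexity formula: PP = 2^H
H = 7.23
PP = 2^7.23
Decompose: 2^7.23 = 2^7 * 2^0.23
2^7 = 128, 2^0.23 ~ 1.1728349
PP ~ 128 * 1.1728349 = 150.1228672
Rounded to 2 decimals: 150.12

150.12


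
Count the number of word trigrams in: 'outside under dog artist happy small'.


Word trigrams from [6] words:
  Trigram 1: (outside under dog)
  Trigram 2: (under dog artist)
  Trigram 3: (dog artist happy)
  Trigram 4: (artist happy small)
Total word trigrams: 6 - 2 = 4

4


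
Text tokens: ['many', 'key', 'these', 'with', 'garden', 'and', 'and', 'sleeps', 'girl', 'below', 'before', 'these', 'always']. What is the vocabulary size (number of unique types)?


Listing all tokens and tracking unique types:
  Token 1: 'many' -> NEW (unique so far: 1)
  Token 2: 'key' -> NEW (unique so far: 2)
  Token 3: 'these' -> NEW (unique so far: 3)
  Token 4: 'with' -> NEW (unique so far: 4)
  Token 5: 'garden' -> NEW (unique so far: 5)
  Token 6: 'and' -> NEW (unique so far: 6)
  Token 7: 'and' -> duplicate (unique so far: 6)
  Token 8: 'sleeps' -> NEW (unique so far: 7)
  Token 9: 'girl' -> NEW (unique so far: 8)
  Token 10: 'below' -> NEW (unique so far: 9)
  Token 11: 'before' -> NEW (unique so far: 10)
  Token 12: 'these' -> duplicate (unique so far: 10)
  Token 13: 'always' -> NEW (unique so far: 11)
Unique types: ('always', 'and', 'before', 'below', 'garden', 'girl', 'key', 'many', 'sleeps', 'these', 'with')
Vocabulary size: 11

11


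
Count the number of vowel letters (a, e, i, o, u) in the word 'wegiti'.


Scanning each character of 'wegiti':
  Position 1: 'w' -> consonant (running count: 0)
  Position 2: 'e' -> vowel (running count: 1)
  Position 3: 'g' -> consonant (running count: 1)
  Position 4: 'i' -> vowel (running count: 2)
  Position 5: 't' -> consonant (running count: 2)
  Position 6: 'i' -> vowel (running count: 3)
Total vowels: 3

3
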